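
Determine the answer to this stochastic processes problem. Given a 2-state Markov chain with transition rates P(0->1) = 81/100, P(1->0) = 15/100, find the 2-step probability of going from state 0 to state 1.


Computing P^2 by matrix multiplication.
P = [[0.1900, 0.8100], [0.1500, 0.8500]]
After raising P to the power 2:
P^2(0,1) = 0.8424

0.8424


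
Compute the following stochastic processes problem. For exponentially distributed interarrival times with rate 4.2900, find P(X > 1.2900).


P(X > t) = exp(-lambda * t)
= exp(-4.2900 * 1.2900)
= exp(-5.5341) = 0.0039

0.0039


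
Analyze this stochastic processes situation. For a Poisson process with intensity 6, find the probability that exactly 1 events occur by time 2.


P(N(t)=k) = (lambda*t)^k * exp(-lambda*t) / k!
lambda*t = 12
= 12^1 * exp(-12) / 1!
= 12 * 6.1442e-06 / 1
= 7.3731e-05

7.3731e-05


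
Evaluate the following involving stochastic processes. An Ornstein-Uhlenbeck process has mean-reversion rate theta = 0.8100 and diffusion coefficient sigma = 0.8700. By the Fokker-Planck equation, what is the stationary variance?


Stationary variance = sigma^2 / (2*theta)
= 0.8700^2 / (2*0.8100)
= 0.7569 / 1.6200
= 0.4672

0.4672


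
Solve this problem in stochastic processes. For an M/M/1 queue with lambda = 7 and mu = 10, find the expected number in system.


rho = 7/10 = 0.7000
L = rho/(1-rho)
= 0.7000/0.3000
= 2.3333

2.3333


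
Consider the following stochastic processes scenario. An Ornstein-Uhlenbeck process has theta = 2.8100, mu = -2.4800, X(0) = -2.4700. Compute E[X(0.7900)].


E[X(t)] = mu + (X(0) - mu)*exp(-theta*t)
= -2.4800 + (-2.4700 - -2.4800)*exp(-2.8100*0.7900)
= -2.4800 + 0.0100 * 0.1086
= -2.4789

-2.4789


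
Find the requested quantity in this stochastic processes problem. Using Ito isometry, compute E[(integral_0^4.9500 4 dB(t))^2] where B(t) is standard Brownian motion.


By Ito isometry: E[(int f dB)^2] = int f^2 dt
= 4^2 * 4.9500
= 16 * 4.9500 = 79.2000

79.2000


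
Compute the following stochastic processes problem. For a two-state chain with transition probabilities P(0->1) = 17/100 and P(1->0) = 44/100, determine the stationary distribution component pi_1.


Stationary distribution: pi_0 = p10/(p01+p10), pi_1 = p01/(p01+p10)
p01 = 0.1700, p10 = 0.4400
pi_1 = 0.2787

0.2787


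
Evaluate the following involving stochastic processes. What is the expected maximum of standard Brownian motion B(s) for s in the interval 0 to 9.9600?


E(max B(s)) = sqrt(2t/pi)
= sqrt(2*9.9600/pi)
= sqrt(6.3407)
= 2.5181

2.5181


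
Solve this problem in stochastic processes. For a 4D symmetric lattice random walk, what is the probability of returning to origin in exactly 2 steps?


P(return in 2 steps) = P(reverse first step) = 1/(2d)
= 1/8
= 0.1250

0.1250


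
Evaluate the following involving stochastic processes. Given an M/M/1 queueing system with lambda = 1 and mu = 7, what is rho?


rho = lambda/mu
= 1/7
= 0.1429

0.1429


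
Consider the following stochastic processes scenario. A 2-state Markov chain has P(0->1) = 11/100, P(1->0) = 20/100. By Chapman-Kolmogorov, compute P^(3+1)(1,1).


P^4 = P^3 * P^1
Computing via matrix multiplication of the transition matrix.
Entry (1,1) of P^4 = 0.5011

0.5011


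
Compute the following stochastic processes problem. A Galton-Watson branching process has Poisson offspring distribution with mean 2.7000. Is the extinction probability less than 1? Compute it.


Since mu = 2.7000 > 1, extinction prob q < 1.
Solve s = exp(mu*(s-1)) iteratively.
q = 0.0844

0.0844


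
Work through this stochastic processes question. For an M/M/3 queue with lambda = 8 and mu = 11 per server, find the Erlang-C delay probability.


a = lambda/mu = 0.7273
rho = a/c = 0.2424
Erlang-C formula applied:
C(c,a) = 0.0408

0.0408


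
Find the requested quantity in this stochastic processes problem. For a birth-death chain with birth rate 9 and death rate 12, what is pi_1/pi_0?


For birth-death process, pi_n/pi_0 = (lambda/mu)^n
= (9/12)^1
= 0.7500

0.7500


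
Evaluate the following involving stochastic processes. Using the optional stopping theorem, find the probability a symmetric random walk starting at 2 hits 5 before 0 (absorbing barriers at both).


By optional stopping theorem: E(M at tau) = M(0) = 2
P(hit 5)*5 + P(hit 0)*0 = 2
P(hit 5) = (2 - 0)/(5 - 0) = 2/5 = 0.4000

0.4000


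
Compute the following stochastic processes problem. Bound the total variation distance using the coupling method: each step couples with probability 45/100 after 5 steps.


TV distance bound <= (1-delta)^n
= (1 - 0.4500)^5
= 0.5500^5
= 0.0503

0.0503


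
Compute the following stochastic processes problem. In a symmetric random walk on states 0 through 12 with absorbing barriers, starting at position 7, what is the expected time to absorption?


For symmetric RW on 0,...,N with absorbing barriers, E(i) = i*(N-i)
E(7) = 7 * 5 = 35

35


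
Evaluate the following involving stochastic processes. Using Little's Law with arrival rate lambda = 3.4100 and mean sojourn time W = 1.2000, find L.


Little's Law: L = lambda * W
= 3.4100 * 1.2000
= 4.0920

4.0920


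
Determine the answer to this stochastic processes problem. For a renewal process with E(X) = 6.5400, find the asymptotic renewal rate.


Long-run renewal rate = 1/E(X)
= 1/6.5400
= 0.1529

0.1529


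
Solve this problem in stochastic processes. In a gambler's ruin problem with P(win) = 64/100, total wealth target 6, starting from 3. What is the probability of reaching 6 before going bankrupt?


Gambler's ruin formula:
r = q/p = 0.3600/0.6400 = 0.5625
P(win) = (1 - r^i)/(1 - r^N)
= (1 - 0.5625^3)/(1 - 0.5625^6)
= 0.8489

0.8489


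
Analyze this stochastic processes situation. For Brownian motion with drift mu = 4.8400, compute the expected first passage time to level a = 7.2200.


Expected first passage time = a/mu
= 7.2200/4.8400
= 1.4917

1.4917


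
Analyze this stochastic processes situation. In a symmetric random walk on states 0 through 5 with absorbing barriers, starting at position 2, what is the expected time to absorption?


For symmetric RW on 0,...,N with absorbing barriers, E(i) = i*(N-i)
E(2) = 2 * 3 = 6

6


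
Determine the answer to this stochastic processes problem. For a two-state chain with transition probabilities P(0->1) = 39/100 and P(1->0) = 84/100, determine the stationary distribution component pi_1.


Stationary distribution: pi_0 = p10/(p01+p10), pi_1 = p01/(p01+p10)
p01 = 0.3900, p10 = 0.8400
pi_1 = 0.3171

0.3171


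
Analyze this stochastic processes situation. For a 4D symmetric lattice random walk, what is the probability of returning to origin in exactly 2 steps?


P(return in 2 steps) = P(reverse first step) = 1/(2d)
= 1/8
= 0.1250

0.1250


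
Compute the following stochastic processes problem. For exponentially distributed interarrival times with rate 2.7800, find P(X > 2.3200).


P(X > t) = exp(-lambda * t)
= exp(-2.7800 * 2.3200)
= exp(-6.4496) = 0.0016

0.0016


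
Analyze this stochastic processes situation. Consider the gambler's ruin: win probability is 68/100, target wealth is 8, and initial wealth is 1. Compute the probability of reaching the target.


Gambler's ruin formula:
r = q/p = 0.3200/0.6800 = 0.4706
P(win) = (1 - r^i)/(1 - r^N)
= (1 - 0.4706^1)/(1 - 0.4706^8)
= 0.5307

0.5307


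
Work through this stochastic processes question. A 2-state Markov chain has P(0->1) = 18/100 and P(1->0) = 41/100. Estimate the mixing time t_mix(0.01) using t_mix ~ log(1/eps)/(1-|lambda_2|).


lambda_2 = |1 - p01 - p10| = |1 - 0.1800 - 0.4100| = 0.4100
t_mix ~ log(1/eps)/(1 - |lambda_2|)
= log(100)/(1 - 0.4100) = 4.6052/0.5900
= 7.8054

7.8054


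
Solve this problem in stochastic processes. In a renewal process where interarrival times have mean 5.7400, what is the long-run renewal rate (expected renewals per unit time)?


Long-run renewal rate = 1/E(X)
= 1/5.7400
= 0.1742

0.1742


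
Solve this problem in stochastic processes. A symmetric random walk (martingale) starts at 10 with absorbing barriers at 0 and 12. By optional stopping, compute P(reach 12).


By optional stopping theorem: E(M at tau) = M(0) = 10
P(hit 12)*12 + P(hit 0)*0 = 10
P(hit 12) = (10 - 0)/(12 - 0) = 5/6 = 0.8333

0.8333


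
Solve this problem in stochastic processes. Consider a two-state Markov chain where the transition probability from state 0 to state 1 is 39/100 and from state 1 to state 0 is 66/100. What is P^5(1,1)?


Computing P^5 by matrix multiplication.
P = [[0.6100, 0.3900], [0.6600, 0.3400]]
After raising P to the power 5:
P^5(1,1) = 0.3714

0.3714


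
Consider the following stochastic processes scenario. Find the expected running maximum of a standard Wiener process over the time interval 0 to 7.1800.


E(max B(s)) = sqrt(2t/pi)
= sqrt(2*7.1800/pi)
= sqrt(4.5709)
= 2.1380

2.1380


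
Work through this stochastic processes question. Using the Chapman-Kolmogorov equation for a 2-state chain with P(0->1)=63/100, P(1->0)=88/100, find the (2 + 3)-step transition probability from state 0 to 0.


P^5 = P^2 * P^3
Computing via matrix multiplication of the transition matrix.
Entry (0,0) of P^5 = 0.5684

0.5684


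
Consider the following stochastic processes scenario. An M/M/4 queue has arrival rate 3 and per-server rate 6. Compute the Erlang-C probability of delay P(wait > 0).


a = lambda/mu = 0.5000
rho = a/c = 0.1250
Erlang-C formula applied:
C(c,a) = 0.0018

0.0018


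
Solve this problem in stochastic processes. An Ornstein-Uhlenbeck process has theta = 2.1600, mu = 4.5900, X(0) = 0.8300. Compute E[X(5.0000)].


E[X(t)] = mu + (X(0) - mu)*exp(-theta*t)
= 4.5900 + (0.8300 - 4.5900)*exp(-2.1600*5.0000)
= 4.5900 + -3.7600 * 2.0400e-05
= 4.5899

4.5899


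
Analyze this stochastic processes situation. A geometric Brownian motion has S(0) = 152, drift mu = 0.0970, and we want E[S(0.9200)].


E[S(t)] = S(0) * exp(mu * t)
= 152 * exp(0.0970 * 0.9200)
= 152 * 1.0933
= 166.1881

166.1881


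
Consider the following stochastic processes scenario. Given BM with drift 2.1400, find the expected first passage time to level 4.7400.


Expected first passage time = a/mu
= 4.7400/2.1400
= 2.2150

2.2150


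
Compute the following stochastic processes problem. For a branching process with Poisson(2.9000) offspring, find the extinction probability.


Since mu = 2.9000 > 1, extinction prob q < 1.
Solve s = exp(mu*(s-1)) iteratively.
q = 0.0668

0.0668


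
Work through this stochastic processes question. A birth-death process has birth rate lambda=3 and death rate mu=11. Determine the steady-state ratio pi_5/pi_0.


For birth-death process, pi_n/pi_0 = (lambda/mu)^n
= (3/11)^5
= 0.0015

0.0015


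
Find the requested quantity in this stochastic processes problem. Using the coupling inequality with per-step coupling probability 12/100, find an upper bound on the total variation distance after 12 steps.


TV distance bound <= (1-delta)^n
= (1 - 0.1200)^12
= 0.8800^12
= 0.2157

0.2157


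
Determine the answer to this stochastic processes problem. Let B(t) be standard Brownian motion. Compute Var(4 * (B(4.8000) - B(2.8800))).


Var(alpha*(B(t)-B(s))) = alpha^2 * (t-s)
= 4^2 * (4.8000 - 2.8800)
= 16 * 1.9200
= 30.7200

30.7200


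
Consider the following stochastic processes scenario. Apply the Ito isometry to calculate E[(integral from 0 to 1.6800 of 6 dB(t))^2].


By Ito isometry: E[(int f dB)^2] = int f^2 dt
= 6^2 * 1.6800
= 36 * 1.6800 = 60.4800

60.4800


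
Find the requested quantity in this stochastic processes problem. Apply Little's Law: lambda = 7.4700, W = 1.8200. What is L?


Little's Law: L = lambda * W
= 7.4700 * 1.8200
= 13.5954

13.5954


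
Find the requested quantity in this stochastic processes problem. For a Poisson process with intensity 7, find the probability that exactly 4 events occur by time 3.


P(N(t)=k) = (lambda*t)^k * exp(-lambda*t) / k!
lambda*t = 21
= 21^4 * exp(-21) / 4!
= 194481 * 7.5826e-10 / 24
= 6.1444e-06

6.1444e-06


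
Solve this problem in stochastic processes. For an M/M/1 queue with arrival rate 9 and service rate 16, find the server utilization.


rho = lambda/mu
= 9/16
= 0.5625

0.5625


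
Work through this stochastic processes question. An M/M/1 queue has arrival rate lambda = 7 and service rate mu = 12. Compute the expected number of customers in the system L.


rho = 7/12 = 0.5833
L = rho/(1-rho)
= 0.5833/0.4167
= 1.4000

1.4000


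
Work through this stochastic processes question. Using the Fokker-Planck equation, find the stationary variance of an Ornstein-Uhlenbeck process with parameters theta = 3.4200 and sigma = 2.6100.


Stationary variance = sigma^2 / (2*theta)
= 2.6100^2 / (2*3.4200)
= 6.8121 / 6.8400
= 0.9959

0.9959


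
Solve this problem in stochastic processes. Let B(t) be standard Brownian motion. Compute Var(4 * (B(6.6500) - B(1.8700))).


Var(alpha*(B(t)-B(s))) = alpha^2 * (t-s)
= 4^2 * (6.6500 - 1.8700)
= 16 * 4.7800
= 76.4800

76.4800


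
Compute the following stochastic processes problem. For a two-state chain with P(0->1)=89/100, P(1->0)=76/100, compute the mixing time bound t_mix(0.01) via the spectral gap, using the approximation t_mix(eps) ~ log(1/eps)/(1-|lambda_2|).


lambda_2 = |1 - p01 - p10| = |1 - 0.8900 - 0.7600| = 0.6500
t_mix ~ log(1/eps)/(1 - |lambda_2|)
= log(100)/(1 - 0.6500) = 4.6052/0.3500
= 13.1576

13.1576


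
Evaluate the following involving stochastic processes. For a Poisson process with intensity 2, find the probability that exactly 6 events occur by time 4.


P(N(t)=k) = (lambda*t)^k * exp(-lambda*t) / k!
lambda*t = 8
= 8^6 * exp(-8) / 6!
= 262144 * 3.3546e-04 / 720
= 0.1221

0.1221


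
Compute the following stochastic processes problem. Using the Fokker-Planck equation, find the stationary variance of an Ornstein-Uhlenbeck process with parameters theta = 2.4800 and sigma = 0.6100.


Stationary variance = sigma^2 / (2*theta)
= 0.6100^2 / (2*2.4800)
= 0.3721 / 4.9600
= 0.0750

0.0750


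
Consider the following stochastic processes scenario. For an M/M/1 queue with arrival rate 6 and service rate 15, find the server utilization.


rho = lambda/mu
= 6/15
= 0.4000

0.4000


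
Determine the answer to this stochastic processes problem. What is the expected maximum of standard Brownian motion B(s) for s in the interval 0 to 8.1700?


E(max B(s)) = sqrt(2t/pi)
= sqrt(2*8.1700/pi)
= sqrt(5.2012)
= 2.2806

2.2806


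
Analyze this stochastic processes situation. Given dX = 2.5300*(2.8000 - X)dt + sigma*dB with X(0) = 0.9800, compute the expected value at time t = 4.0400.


E[X(t)] = mu + (X(0) - mu)*exp(-theta*t)
= 2.8000 + (0.9800 - 2.8000)*exp(-2.5300*4.0400)
= 2.8000 + -1.8200 * 3.6391e-05
= 2.7999

2.7999


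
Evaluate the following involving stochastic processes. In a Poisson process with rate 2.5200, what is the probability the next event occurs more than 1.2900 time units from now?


P(X > t) = exp(-lambda * t)
= exp(-2.5200 * 1.2900)
= exp(-3.2508) = 0.0387

0.0387


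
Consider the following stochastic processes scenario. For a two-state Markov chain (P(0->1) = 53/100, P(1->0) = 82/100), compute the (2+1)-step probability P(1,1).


P^3 = P^2 * P^1
Computing via matrix multiplication of the transition matrix.
Entry (1,1) of P^3 = 0.3666

0.3666


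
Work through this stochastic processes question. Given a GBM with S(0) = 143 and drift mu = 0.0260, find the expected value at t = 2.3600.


E[S(t)] = S(0) * exp(mu * t)
= 143 * exp(0.0260 * 2.3600)
= 143 * 1.0633
= 152.0493

152.0493


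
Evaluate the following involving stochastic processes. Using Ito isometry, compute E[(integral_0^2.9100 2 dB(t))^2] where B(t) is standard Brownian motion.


By Ito isometry: E[(int f dB)^2] = int f^2 dt
= 2^2 * 2.9100
= 4 * 2.9100 = 11.6400

11.6400


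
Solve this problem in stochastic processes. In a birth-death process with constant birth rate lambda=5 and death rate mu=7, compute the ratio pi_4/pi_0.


For birth-death process, pi_n/pi_0 = (lambda/mu)^n
= (5/7)^4
= 0.2603

0.2603


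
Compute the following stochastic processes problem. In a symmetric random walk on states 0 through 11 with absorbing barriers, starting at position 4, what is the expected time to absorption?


For symmetric RW on 0,...,N with absorbing barriers, E(i) = i*(N-i)
E(4) = 4 * 7 = 28

28


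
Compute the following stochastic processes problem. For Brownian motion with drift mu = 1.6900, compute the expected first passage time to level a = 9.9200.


Expected first passage time = a/mu
= 9.9200/1.6900
= 5.8698

5.8698


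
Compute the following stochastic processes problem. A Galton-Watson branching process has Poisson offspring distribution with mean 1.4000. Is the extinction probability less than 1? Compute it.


Since mu = 1.4000 > 1, extinction prob q < 1.
Solve s = exp(mu*(s-1)) iteratively.
q = 0.4890

0.4890


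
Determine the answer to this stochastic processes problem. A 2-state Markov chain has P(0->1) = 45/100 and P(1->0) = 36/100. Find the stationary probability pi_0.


Stationary distribution: pi_0 = p10/(p01+p10), pi_1 = p01/(p01+p10)
p01 = 0.4500, p10 = 0.3600
pi_0 = 0.4444

0.4444


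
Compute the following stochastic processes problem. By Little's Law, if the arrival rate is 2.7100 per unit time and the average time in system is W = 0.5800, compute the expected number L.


Little's Law: L = lambda * W
= 2.7100 * 0.5800
= 1.5718

1.5718


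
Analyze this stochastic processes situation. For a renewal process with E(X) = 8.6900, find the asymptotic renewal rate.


Long-run renewal rate = 1/E(X)
= 1/8.6900
= 0.1151

0.1151


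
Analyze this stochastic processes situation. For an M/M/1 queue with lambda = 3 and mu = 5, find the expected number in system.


rho = 3/5 = 0.6000
L = rho/(1-rho)
= 0.6000/0.4000
= 1.5000

1.5000


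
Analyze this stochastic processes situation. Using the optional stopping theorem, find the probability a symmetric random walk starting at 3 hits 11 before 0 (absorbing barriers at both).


By optional stopping theorem: E(M at tau) = M(0) = 3
P(hit 11)*11 + P(hit 0)*0 = 3
P(hit 11) = (3 - 0)/(11 - 0) = 3/11 = 0.2727

0.2727


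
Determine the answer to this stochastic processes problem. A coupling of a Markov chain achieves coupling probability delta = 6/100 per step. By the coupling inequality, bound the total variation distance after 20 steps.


TV distance bound <= (1-delta)^n
= (1 - 0.0600)^20
= 0.9400^20
= 0.2901

0.2901


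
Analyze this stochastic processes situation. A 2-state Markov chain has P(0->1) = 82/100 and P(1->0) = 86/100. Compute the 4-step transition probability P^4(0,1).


Computing P^4 by matrix multiplication.
P = [[0.1800, 0.8200], [0.8600, 0.1400]]
After raising P to the power 4:
P^4(0,1) = 0.3837

0.3837


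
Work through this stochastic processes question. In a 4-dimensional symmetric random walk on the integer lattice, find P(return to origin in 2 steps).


P(return in 2 steps) = P(reverse first step) = 1/(2d)
= 1/8
= 0.1250

0.1250


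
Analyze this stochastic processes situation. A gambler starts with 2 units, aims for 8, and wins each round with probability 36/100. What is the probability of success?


Gambler's ruin formula:
r = q/p = 0.6400/0.3600 = 1.7778
P(win) = (1 - r^i)/(1 - r^N)
= (1 - 1.7778^2)/(1 - 1.7778^8)
= 0.0219

0.0219


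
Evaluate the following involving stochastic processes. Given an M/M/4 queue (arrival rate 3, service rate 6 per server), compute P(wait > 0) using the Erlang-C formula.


a = lambda/mu = 0.5000
rho = a/c = 0.1250
Erlang-C formula applied:
C(c,a) = 0.0018

0.0018


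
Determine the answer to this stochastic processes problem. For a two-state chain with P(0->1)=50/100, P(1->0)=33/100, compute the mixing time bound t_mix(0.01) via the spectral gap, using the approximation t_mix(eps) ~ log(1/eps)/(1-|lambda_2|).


lambda_2 = |1 - p01 - p10| = |1 - 0.5000 - 0.3300| = 0.1700
t_mix ~ log(1/eps)/(1 - |lambda_2|)
= log(100)/(1 - 0.1700) = 4.6052/0.8300
= 5.5484

5.5484


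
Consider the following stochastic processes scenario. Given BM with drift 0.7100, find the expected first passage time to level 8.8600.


Expected first passage time = a/mu
= 8.8600/0.7100
= 12.4789

12.4789


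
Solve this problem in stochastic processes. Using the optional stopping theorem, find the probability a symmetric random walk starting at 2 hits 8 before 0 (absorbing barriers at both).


By optional stopping theorem: E(M at tau) = M(0) = 2
P(hit 8)*8 + P(hit 0)*0 = 2
P(hit 8) = (2 - 0)/(8 - 0) = 1/4 = 0.2500

0.2500


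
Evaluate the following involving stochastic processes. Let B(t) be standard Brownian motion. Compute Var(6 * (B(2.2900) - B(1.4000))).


Var(alpha*(B(t)-B(s))) = alpha^2 * (t-s)
= 6^2 * (2.2900 - 1.4000)
= 36 * 0.8900
= 32.0400

32.0400


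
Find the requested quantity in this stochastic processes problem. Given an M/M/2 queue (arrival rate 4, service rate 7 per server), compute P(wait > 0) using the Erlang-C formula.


a = lambda/mu = 0.5714
rho = a/c = 0.2857
Erlang-C formula applied:
C(c,a) = 0.1270

0.1270


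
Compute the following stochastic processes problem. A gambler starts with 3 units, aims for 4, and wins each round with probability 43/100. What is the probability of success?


Gambler's ruin formula:
r = q/p = 0.5700/0.4300 = 1.3256
P(win) = (1 - r^i)/(1 - r^N)
= (1 - 1.3256^3)/(1 - 1.3256^4)
= 0.6367

0.6367


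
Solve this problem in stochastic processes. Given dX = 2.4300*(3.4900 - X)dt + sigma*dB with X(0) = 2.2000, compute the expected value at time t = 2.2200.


E[X(t)] = mu + (X(0) - mu)*exp(-theta*t)
= 3.4900 + (2.2000 - 3.4900)*exp(-2.4300*2.2200)
= 3.4900 + -1.2900 * 0.0045
= 3.4841

3.4841


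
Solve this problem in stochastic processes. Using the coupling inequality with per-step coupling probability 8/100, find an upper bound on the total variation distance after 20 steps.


TV distance bound <= (1-delta)^n
= (1 - 0.0800)^20
= 0.9200^20
= 0.1887

0.1887


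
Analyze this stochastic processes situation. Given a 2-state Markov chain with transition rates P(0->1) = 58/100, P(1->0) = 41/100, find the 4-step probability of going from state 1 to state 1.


Computing P^4 by matrix multiplication.
P = [[0.4200, 0.5800], [0.4100, 0.5900]]
After raising P to the power 4:
P^4(1,1) = 0.5859

0.5859


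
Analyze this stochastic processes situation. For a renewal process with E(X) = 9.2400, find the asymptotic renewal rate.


Long-run renewal rate = 1/E(X)
= 1/9.2400
= 0.1082

0.1082


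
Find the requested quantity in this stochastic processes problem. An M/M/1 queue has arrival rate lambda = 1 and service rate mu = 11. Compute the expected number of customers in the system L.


rho = 1/11 = 0.0909
L = rho/(1-rho)
= 0.0909/0.9091
= 0.1000

0.1000


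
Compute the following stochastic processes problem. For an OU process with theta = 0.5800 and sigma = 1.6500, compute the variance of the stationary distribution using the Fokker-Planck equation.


Stationary variance = sigma^2 / (2*theta)
= 1.6500^2 / (2*0.5800)
= 2.7225 / 1.1600
= 2.3470

2.3470


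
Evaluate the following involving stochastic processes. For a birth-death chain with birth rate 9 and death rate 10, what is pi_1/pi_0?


For birth-death process, pi_n/pi_0 = (lambda/mu)^n
= (9/10)^1
= 0.9000

0.9000


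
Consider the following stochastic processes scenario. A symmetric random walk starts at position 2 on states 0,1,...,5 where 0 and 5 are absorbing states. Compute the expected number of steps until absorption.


For symmetric RW on 0,...,N with absorbing barriers, E(i) = i*(N-i)
E(2) = 2 * 3 = 6

6


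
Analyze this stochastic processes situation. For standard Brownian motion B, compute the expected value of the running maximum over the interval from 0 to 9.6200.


E(max B(s)) = sqrt(2t/pi)
= sqrt(2*9.6200/pi)
= sqrt(6.1243)
= 2.4747

2.4747


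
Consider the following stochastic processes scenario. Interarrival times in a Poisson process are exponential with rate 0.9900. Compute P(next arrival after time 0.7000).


P(X > t) = exp(-lambda * t)
= exp(-0.9900 * 0.7000)
= exp(-0.6930) = 0.5001

0.5001


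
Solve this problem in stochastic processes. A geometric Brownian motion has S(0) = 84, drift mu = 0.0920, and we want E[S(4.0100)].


E[S(t)] = S(0) * exp(mu * t)
= 84 * exp(0.0920 * 4.0100)
= 84 * 1.4462
= 121.4784

121.4784


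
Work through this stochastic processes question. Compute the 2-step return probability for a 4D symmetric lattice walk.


P(return in 2 steps) = P(reverse first step) = 1/(2d)
= 1/8
= 0.1250

0.1250


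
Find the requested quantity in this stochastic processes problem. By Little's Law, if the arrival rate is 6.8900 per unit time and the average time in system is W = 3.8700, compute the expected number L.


Little's Law: L = lambda * W
= 6.8900 * 3.8700
= 26.6643

26.6643


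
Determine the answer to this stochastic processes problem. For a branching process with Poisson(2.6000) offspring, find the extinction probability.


Since mu = 2.6000 > 1, extinction prob q < 1.
Solve s = exp(mu*(s-1)) iteratively.
q = 0.0951

0.0951


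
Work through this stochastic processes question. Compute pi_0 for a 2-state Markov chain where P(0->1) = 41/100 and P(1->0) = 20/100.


Stationary distribution: pi_0 = p10/(p01+p10), pi_1 = p01/(p01+p10)
p01 = 0.4100, p10 = 0.2000
pi_0 = 0.3279

0.3279


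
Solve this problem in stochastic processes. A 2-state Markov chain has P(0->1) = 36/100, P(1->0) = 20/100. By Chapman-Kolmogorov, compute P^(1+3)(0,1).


P^4 = P^1 * P^3
Computing via matrix multiplication of the transition matrix.
Entry (0,1) of P^4 = 0.6188

0.6188


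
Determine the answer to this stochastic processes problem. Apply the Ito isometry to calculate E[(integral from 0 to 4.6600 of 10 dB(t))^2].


By Ito isometry: E[(int f dB)^2] = int f^2 dt
= 10^2 * 4.6600
= 100 * 4.6600 = 466.0000

466.0000


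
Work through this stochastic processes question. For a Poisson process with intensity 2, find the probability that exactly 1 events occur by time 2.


P(N(t)=k) = (lambda*t)^k * exp(-lambda*t) / k!
lambda*t = 4
= 4^1 * exp(-4) / 1!
= 4 * 0.0183 / 1
= 0.0733

0.0733


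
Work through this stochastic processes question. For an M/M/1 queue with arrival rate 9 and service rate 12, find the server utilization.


rho = lambda/mu
= 9/12
= 0.7500

0.7500


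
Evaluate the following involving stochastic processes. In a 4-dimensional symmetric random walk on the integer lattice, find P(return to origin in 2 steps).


P(return in 2 steps) = P(reverse first step) = 1/(2d)
= 1/8
= 0.1250

0.1250


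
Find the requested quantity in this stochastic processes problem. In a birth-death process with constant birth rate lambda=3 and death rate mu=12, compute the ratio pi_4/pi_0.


For birth-death process, pi_n/pi_0 = (lambda/mu)^n
= (3/12)^4
= 0.0039

0.0039


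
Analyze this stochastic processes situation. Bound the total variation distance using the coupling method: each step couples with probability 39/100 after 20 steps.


TV distance bound <= (1-delta)^n
= (1 - 0.3900)^20
= 0.6100^20
= 5.0886e-05

5.0886e-05


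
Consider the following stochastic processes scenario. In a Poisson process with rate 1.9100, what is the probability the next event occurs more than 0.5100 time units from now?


P(X > t) = exp(-lambda * t)
= exp(-1.9100 * 0.5100)
= exp(-0.9741) = 0.3775

0.3775


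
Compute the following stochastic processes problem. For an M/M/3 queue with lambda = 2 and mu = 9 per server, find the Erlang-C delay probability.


a = lambda/mu = 0.2222
rho = a/c = 0.0741
Erlang-C formula applied:
C(c,a) = 0.0016

0.0016


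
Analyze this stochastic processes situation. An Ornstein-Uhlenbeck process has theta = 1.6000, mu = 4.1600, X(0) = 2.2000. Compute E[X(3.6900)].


E[X(t)] = mu + (X(0) - mu)*exp(-theta*t)
= 4.1600 + (2.2000 - 4.1600)*exp(-1.6000*3.6900)
= 4.1600 + -1.9600 * 0.0027
= 4.1547

4.1547


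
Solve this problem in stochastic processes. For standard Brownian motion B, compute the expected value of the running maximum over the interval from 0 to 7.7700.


E(max B(s)) = sqrt(2t/pi)
= sqrt(2*7.7700/pi)
= sqrt(4.9465)
= 2.2241

2.2241


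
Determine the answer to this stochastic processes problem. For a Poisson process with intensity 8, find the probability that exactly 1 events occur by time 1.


P(N(t)=k) = (lambda*t)^k * exp(-lambda*t) / k!
lambda*t = 8
= 8^1 * exp(-8) / 1!
= 8 * 3.3546e-04 / 1
= 0.0027

0.0027


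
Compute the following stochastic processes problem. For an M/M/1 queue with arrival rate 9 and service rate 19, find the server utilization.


rho = lambda/mu
= 9/19
= 0.4737

0.4737


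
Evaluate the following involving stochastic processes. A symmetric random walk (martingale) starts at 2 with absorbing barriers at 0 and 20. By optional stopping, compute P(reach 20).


By optional stopping theorem: E(M at tau) = M(0) = 2
P(hit 20)*20 + P(hit 0)*0 = 2
P(hit 20) = (2 - 0)/(20 - 0) = 1/10 = 0.1000

0.1000


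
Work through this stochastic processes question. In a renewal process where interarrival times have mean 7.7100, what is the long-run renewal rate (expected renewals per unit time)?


Long-run renewal rate = 1/E(X)
= 1/7.7100
= 0.1297

0.1297


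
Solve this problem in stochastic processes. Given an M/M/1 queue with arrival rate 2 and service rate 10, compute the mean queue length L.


rho = 2/10 = 0.2000
L = rho/(1-rho)
= 0.2000/0.8000
= 0.2500

0.2500


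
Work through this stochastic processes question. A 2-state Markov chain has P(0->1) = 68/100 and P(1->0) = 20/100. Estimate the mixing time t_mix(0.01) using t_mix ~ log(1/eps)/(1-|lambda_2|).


lambda_2 = |1 - p01 - p10| = |1 - 0.6800 - 0.2000| = 0.1200
t_mix ~ log(1/eps)/(1 - |lambda_2|)
= log(100)/(1 - 0.1200) = 4.6052/0.8800
= 5.2331

5.2331


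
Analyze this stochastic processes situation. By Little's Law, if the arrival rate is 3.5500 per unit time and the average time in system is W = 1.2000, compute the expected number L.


Little's Law: L = lambda * W
= 3.5500 * 1.2000
= 4.2600

4.2600


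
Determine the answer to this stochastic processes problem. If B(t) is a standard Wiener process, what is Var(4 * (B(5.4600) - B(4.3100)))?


Var(alpha*(B(t)-B(s))) = alpha^2 * (t-s)
= 4^2 * (5.4600 - 4.3100)
= 16 * 1.1500
= 18.4000

18.4000


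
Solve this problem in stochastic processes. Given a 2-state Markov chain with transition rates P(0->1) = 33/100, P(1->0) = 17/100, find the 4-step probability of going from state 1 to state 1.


Computing P^4 by matrix multiplication.
P = [[0.6700, 0.3300], [0.1700, 0.8300]]
After raising P to the power 4:
P^4(1,1) = 0.6812

0.6812


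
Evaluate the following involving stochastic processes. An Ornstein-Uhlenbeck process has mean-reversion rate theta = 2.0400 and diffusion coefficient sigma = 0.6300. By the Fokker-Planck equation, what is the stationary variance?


Stationary variance = sigma^2 / (2*theta)
= 0.6300^2 / (2*2.0400)
= 0.3969 / 4.0800
= 0.0973

0.0973


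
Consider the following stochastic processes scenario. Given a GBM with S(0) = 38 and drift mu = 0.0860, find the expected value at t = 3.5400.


E[S(t)] = S(0) * exp(mu * t)
= 38 * exp(0.0860 * 3.5400)
= 38 * 1.3559
= 51.5229

51.5229


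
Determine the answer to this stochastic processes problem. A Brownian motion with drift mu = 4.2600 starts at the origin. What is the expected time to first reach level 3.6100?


Expected first passage time = a/mu
= 3.6100/4.2600
= 0.8474

0.8474


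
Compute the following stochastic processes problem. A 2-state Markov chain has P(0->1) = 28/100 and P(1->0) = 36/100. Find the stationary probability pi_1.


Stationary distribution: pi_0 = p10/(p01+p10), pi_1 = p01/(p01+p10)
p01 = 0.2800, p10 = 0.3600
pi_1 = 0.4375

0.4375


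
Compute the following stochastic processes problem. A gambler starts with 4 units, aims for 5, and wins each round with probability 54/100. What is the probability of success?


Gambler's ruin formula:
r = q/p = 0.4600/0.5400 = 0.8519
P(win) = (1 - r^i)/(1 - r^N)
= (1 - 0.8519^4)/(1 - 0.8519^5)
= 0.8585

0.8585


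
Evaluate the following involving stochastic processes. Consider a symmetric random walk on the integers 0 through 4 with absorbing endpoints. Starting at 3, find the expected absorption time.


For symmetric RW on 0,...,N with absorbing barriers, E(i) = i*(N-i)
E(3) = 3 * 1 = 3

3


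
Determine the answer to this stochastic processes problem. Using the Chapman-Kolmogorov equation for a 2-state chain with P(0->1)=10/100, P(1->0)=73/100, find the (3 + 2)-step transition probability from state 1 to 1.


P^5 = P^3 * P^2
Computing via matrix multiplication of the transition matrix.
Entry (1,1) of P^5 = 0.1206

0.1206


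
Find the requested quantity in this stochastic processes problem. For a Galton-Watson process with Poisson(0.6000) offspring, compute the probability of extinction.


Since mu = 0.6000 <= 1, extinction probability = 1.

1.0000


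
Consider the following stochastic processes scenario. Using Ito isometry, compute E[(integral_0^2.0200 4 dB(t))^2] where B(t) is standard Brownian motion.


By Ito isometry: E[(int f dB)^2] = int f^2 dt
= 4^2 * 2.0200
= 16 * 2.0200 = 32.3200

32.3200


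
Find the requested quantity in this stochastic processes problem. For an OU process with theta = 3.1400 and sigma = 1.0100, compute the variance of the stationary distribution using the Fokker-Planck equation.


Stationary variance = sigma^2 / (2*theta)
= 1.0100^2 / (2*3.1400)
= 1.0201 / 6.2800
= 0.1624

0.1624


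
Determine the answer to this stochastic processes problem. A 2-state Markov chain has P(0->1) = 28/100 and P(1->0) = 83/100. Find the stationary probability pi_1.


Stationary distribution: pi_0 = p10/(p01+p10), pi_1 = p01/(p01+p10)
p01 = 0.2800, p10 = 0.8300
pi_1 = 0.2523

0.2523


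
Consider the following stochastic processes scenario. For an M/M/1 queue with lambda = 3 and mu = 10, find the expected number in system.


rho = 3/10 = 0.3000
L = rho/(1-rho)
= 0.3000/0.7000
= 0.4286

0.4286


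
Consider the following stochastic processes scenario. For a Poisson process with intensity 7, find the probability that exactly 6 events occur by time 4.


P(N(t)=k) = (lambda*t)^k * exp(-lambda*t) / k!
lambda*t = 28
= 28^6 * exp(-28) / 6!
= 481890304 * 6.9144e-13 / 720
= 4.6278e-07

4.6278e-07


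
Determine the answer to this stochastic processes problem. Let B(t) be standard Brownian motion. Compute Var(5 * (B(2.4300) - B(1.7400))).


Var(alpha*(B(t)-B(s))) = alpha^2 * (t-s)
= 5^2 * (2.4300 - 1.7400)
= 25 * 0.6900
= 17.2500

17.2500


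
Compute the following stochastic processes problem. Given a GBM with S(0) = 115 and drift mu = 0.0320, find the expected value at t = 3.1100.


E[S(t)] = S(0) * exp(mu * t)
= 115 * exp(0.0320 * 3.1100)
= 115 * 1.1046
= 127.0337

127.0337


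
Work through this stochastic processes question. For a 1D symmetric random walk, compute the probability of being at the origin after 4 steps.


P(S(4) = 0) = C(4,2) / 4^2
= 6 / 16
= 0.3750

0.3750


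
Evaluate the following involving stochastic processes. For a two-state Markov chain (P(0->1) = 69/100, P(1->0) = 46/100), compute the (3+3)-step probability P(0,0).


P^6 = P^3 * P^3
Computing via matrix multiplication of the transition matrix.
Entry (0,0) of P^6 = 0.4000

0.4000


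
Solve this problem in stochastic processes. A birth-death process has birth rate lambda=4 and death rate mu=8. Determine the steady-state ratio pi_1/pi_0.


For birth-death process, pi_n/pi_0 = (lambda/mu)^n
= (4/8)^1
= 0.5000

0.5000


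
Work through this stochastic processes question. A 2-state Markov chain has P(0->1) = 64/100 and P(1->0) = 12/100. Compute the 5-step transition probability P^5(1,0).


Computing P^5 by matrix multiplication.
P = [[0.3600, 0.6400], [0.1200, 0.8800]]
After raising P to the power 5:
P^5(1,0) = 0.1578

0.1578


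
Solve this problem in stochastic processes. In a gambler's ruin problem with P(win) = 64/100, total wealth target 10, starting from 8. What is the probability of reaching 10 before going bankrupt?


Gambler's ruin formula:
r = q/p = 0.3600/0.6400 = 0.5625
P(win) = (1 - r^i)/(1 - r^N)
= (1 - 0.5625^8)/(1 - 0.5625^10)
= 0.9931

0.9931


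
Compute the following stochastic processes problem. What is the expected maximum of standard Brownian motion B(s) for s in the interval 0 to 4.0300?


E(max B(s)) = sqrt(2t/pi)
= sqrt(2*4.0300/pi)
= sqrt(2.5656)
= 1.6017

1.6017


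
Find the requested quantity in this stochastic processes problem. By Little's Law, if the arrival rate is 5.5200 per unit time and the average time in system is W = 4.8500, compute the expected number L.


Little's Law: L = lambda * W
= 5.5200 * 4.8500
= 26.7720

26.7720


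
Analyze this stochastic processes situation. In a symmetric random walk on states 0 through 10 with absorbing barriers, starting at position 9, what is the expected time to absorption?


For symmetric RW on 0,...,N with absorbing barriers, E(i) = i*(N-i)
E(9) = 9 * 1 = 9

9


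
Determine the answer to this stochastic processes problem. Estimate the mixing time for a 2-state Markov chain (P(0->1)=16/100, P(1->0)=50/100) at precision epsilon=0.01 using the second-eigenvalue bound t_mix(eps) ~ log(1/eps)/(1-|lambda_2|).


lambda_2 = |1 - p01 - p10| = |1 - 0.1600 - 0.5000| = 0.3400
t_mix ~ log(1/eps)/(1 - |lambda_2|)
= log(100)/(1 - 0.3400) = 4.6052/0.6600
= 6.9775

6.9775


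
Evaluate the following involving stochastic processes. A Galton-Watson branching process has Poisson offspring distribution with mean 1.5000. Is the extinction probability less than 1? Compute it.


Since mu = 1.5000 > 1, extinction prob q < 1.
Solve s = exp(mu*(s-1)) iteratively.
q = 0.4172

0.4172


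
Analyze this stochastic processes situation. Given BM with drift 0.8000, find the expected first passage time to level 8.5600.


Expected first passage time = a/mu
= 8.5600/0.8000
= 10.7000

10.7000


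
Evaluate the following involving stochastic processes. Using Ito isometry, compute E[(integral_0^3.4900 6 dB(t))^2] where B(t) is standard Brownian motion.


By Ito isometry: E[(int f dB)^2] = int f^2 dt
= 6^2 * 3.4900
= 36 * 3.4900 = 125.6400

125.6400


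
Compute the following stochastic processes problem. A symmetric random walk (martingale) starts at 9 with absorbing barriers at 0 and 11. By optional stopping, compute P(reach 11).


By optional stopping theorem: E(M at tau) = M(0) = 9
P(hit 11)*11 + P(hit 0)*0 = 9
P(hit 11) = (9 - 0)/(11 - 0) = 9/11 = 0.8182

0.8182


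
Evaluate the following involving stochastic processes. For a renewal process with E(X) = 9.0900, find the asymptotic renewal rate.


Long-run renewal rate = 1/E(X)
= 1/9.0900
= 0.1100

0.1100


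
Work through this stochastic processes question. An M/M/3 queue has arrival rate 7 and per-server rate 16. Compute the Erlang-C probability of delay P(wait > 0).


a = lambda/mu = 0.4375
rho = a/c = 0.1458
Erlang-C formula applied:
C(c,a) = 0.0105

0.0105


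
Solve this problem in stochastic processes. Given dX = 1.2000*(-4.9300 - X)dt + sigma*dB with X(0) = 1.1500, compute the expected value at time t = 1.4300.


E[X(t)] = mu + (X(0) - mu)*exp(-theta*t)
= -4.9300 + (1.1500 - -4.9300)*exp(-1.2000*1.4300)
= -4.9300 + 6.0800 * 0.1798
= -3.8369

-3.8369


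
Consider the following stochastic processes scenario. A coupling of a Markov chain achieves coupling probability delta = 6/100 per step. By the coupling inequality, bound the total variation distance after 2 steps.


TV distance bound <= (1-delta)^n
= (1 - 0.0600)^2
= 0.9400^2
= 0.8836

0.8836
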